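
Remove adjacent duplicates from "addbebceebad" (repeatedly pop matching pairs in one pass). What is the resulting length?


Input: addbebceebad
Stack-based adjacent duplicate removal:
  Read 'a': push. Stack: a
  Read 'd': push. Stack: ad
  Read 'd': matches stack top 'd' => pop. Stack: a
  Read 'b': push. Stack: ab
  Read 'e': push. Stack: abe
  Read 'b': push. Stack: abeb
  Read 'c': push. Stack: abebc
  Read 'e': push. Stack: abebce
  Read 'e': matches stack top 'e' => pop. Stack: abebc
  Read 'b': push. Stack: abebcb
  Read 'a': push. Stack: abebcba
  Read 'd': push. Stack: abebcbad
Final stack: "abebcbad" (length 8)

8


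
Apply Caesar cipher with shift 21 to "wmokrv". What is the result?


Caesar cipher: shift "wmokrv" by 21
  'w' (pos 22) + 21 = pos 17 = 'r'
  'm' (pos 12) + 21 = pos 7 = 'h'
  'o' (pos 14) + 21 = pos 9 = 'j'
  'k' (pos 10) + 21 = pos 5 = 'f'
  'r' (pos 17) + 21 = pos 12 = 'm'
  'v' (pos 21) + 21 = pos 16 = 'q'
Result: rhjfmq

rhjfmq


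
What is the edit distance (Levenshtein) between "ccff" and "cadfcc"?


Computing edit distance: "ccff" -> "cadfcc"
DP table:
           c    a    d    f    c    c
      0    1    2    3    4    5    6
  c   1    0    1    2    3    4    5
  c   2    1    1    2    3    3    4
  f   3    2    2    2    2    3    4
  f   4    3    3    3    2    3    4
Edit distance = dp[4][6] = 4

4


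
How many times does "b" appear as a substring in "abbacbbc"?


Searching for "b" in "abbacbbc"
Scanning each position:
  Position 0: "a" => no
  Position 1: "b" => MATCH
  Position 2: "b" => MATCH
  Position 3: "a" => no
  Position 4: "c" => no
  Position 5: "b" => MATCH
  Position 6: "b" => MATCH
  Position 7: "c" => no
Total occurrences: 4

4


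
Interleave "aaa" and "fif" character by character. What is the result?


Interleaving "aaa" and "fif":
  Position 0: 'a' from first, 'f' from second => "af"
  Position 1: 'a' from first, 'i' from second => "ai"
  Position 2: 'a' from first, 'f' from second => "af"
Result: afaiaf

afaiaf


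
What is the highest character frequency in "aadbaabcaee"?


Input: aadbaabcaee
Character counts:
  'a': 5
  'b': 2
  'c': 1
  'd': 1
  'e': 2
Maximum frequency: 5

5


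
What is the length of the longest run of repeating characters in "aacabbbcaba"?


Input: "aacabbbcaba"
Scanning for longest run:
  Position 1 ('a'): continues run of 'a', length=2
  Position 2 ('c'): new char, reset run to 1
  Position 3 ('a'): new char, reset run to 1
  Position 4 ('b'): new char, reset run to 1
  Position 5 ('b'): continues run of 'b', length=2
  Position 6 ('b'): continues run of 'b', length=3
  Position 7 ('c'): new char, reset run to 1
  Position 8 ('a'): new char, reset run to 1
  Position 9 ('b'): new char, reset run to 1
  Position 10 ('a'): new char, reset run to 1
Longest run: 'b' with length 3

3


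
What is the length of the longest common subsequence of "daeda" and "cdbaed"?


LCS of "daeda" and "cdbaed"
DP table:
           c    d    b    a    e    d
      0    0    0    0    0    0    0
  d   0    0    1    1    1    1    1
  a   0    0    1    1    2    2    2
  e   0    0    1    1    2    3    3
  d   0    0    1    1    2    3    4
  a   0    0    1    1    2    3    4
LCS length = dp[5][6] = 4

4


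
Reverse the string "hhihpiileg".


Input: hhihpiileg
Reading characters right to left:
  Position 9: 'g'
  Position 8: 'e'
  Position 7: 'l'
  Position 6: 'i'
  Position 5: 'i'
  Position 4: 'p'
  Position 3: 'h'
  Position 2: 'i'
  Position 1: 'h'
  Position 0: 'h'
Reversed: geliiphihh

geliiphihh


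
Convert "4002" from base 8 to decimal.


Input: "4002" in base 8
Positional expansion:
  Digit '4' (value 4) x 8^3 = 2048
  Digit '0' (value 0) x 8^2 = 0
  Digit '0' (value 0) x 8^1 = 0
  Digit '2' (value 2) x 8^0 = 2
Sum = 2050

2050


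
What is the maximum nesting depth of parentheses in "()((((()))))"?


Input: "()((((()))))"
Tracking depth:
  Position 0 '(': depth becomes 1
  Position 1 ')': depth becomes 0
  Position 2 '(': depth becomes 1
  Position 3 '(': depth becomes 2
  Position 4 '(': depth becomes 3
  Position 5 '(': depth becomes 4
  Position 6 '(': depth becomes 5
  Position 7 ')': depth becomes 4
  Position 8 ')': depth becomes 3
  Position 9 ')': depth becomes 2
  Position 10 ')': depth becomes 1
  Position 11 ')': depth becomes 0
Maximum depth reached: 5

5


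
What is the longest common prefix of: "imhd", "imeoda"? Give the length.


Words: imhd, imeoda
  Position 0: all 'i' => match
  Position 1: all 'm' => match
  Position 2: ('h', 'e') => mismatch, stop
LCP = "im" (length 2)

2


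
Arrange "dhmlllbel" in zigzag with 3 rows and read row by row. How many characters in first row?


Zigzag "dhmlllbel" into 3 rows:
Placing characters:
  'd' => row 0
  'h' => row 1
  'm' => row 2
  'l' => row 1
  'l' => row 0
  'l' => row 1
  'b' => row 2
  'e' => row 1
  'l' => row 0
Rows:
  Row 0: "dll"
  Row 1: "hlle"
  Row 2: "mb"
First row length: 3

3


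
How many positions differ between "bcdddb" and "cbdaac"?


Comparing "bcdddb" and "cbdaac" position by position:
  Position 0: 'b' vs 'c' => DIFFER
  Position 1: 'c' vs 'b' => DIFFER
  Position 2: 'd' vs 'd' => same
  Position 3: 'd' vs 'a' => DIFFER
  Position 4: 'd' vs 'a' => DIFFER
  Position 5: 'b' vs 'c' => DIFFER
Positions that differ: 5

5


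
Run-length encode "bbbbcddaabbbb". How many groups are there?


Input: bbbbcddaabbbb
Scanning for consecutive runs:
  Group 1: 'b' x 4 (positions 0-3)
  Group 2: 'c' x 1 (positions 4-4)
  Group 3: 'd' x 2 (positions 5-6)
  Group 4: 'a' x 2 (positions 7-8)
  Group 5: 'b' x 4 (positions 9-12)
Total groups: 5

5


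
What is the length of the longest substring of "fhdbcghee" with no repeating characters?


Input: "fhdbcghee"
Sliding window (track last position of each char):
  Position 0 ('f'): window [0,0] length 1 -- new best
  Position 1 ('h'): window [0,1] length 2 -- new best
  Position 2 ('d'): window [0,2] length 3 -- new best
  Position 3 ('b'): window [0,3] length 4 -- new best
  Position 4 ('c'): window [0,4] length 5 -- new best
  Position 5 ('g'): window [0,5] length 6 -- new best
  Position 6 ('h'): repeat (last at 1), move window start to 2
  Position 6 ('h'): window [2,6] length 5
  Position 7 ('e'): window [2,7] length 6
  Position 8 ('e'): repeat (last at 7), move window start to 8
  Position 8 ('e'): window [8,8] length 1
Longest substring with no repeats: "fhdbcg" with length 6

6


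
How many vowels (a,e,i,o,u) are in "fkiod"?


Input: fkiod
Checking each character:
  'f' at position 0: consonant
  'k' at position 1: consonant
  'i' at position 2: vowel (running total: 1)
  'o' at position 3: vowel (running total: 2)
  'd' at position 4: consonant
Total vowels: 2

2


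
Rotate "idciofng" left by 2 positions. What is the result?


Input: "idciofng", rotate left by 2
First 2 characters: "id"
Remaining characters: "ciofng"
Concatenate remaining + first: "ciofng" + "id" = "ciofngid"

ciofngid


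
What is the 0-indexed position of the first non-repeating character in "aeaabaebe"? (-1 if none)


Input: aeaabaebe
Character frequencies:
  'a': 4
  'b': 2
  'e': 3
Scanning left to right for freq == 1:
  Position 0 ('a'): freq=4, skip
  Position 1 ('e'): freq=3, skip
  Position 2 ('a'): freq=4, skip
  Position 3 ('a'): freq=4, skip
  Position 4 ('b'): freq=2, skip
  Position 5 ('a'): freq=4, skip
  Position 6 ('e'): freq=3, skip
  Position 7 ('b'): freq=2, skip
  Position 8 ('e'): freq=3, skip
  No unique character found => answer = -1

-1


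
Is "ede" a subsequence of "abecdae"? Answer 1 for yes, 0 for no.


Check if "ede" is a subsequence of "abecdae"
Greedy scan:
  Position 0 ('a'): no match needed
  Position 1 ('b'): no match needed
  Position 2 ('e'): matches sub[0] = 'e'
  Position 3 ('c'): no match needed
  Position 4 ('d'): matches sub[1] = 'd'
  Position 5 ('a'): no match needed
  Position 6 ('e'): matches sub[2] = 'e'
All 3 characters matched => is a subsequence

1


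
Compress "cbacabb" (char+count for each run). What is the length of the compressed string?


Input: cbacabb
Runs:
  'c' x 1 => "c1"
  'b' x 1 => "b1"
  'a' x 1 => "a1"
  'c' x 1 => "c1"
  'a' x 1 => "a1"
  'b' x 2 => "b2"
Compressed: "c1b1a1c1a1b2"
Compressed length: 12

12


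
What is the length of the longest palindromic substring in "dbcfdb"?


Input: "dbcfdb"
Checking substrings for palindromes:
  No multi-char palindromic substrings found
Longest palindromic substring: "d" with length 1

1


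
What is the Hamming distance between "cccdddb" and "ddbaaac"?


Comparing "cccdddb" and "ddbaaac" position by position:
  Position 0: 'c' vs 'd' => differ
  Position 1: 'c' vs 'd' => differ
  Position 2: 'c' vs 'b' => differ
  Position 3: 'd' vs 'a' => differ
  Position 4: 'd' vs 'a' => differ
  Position 5: 'd' vs 'a' => differ
  Position 6: 'b' vs 'c' => differ
Total differences (Hamming distance): 7

7


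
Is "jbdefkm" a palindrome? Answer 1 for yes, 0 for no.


Input: jbdefkm
Reversed: mkfedbj
  Compare pos 0 ('j') with pos 6 ('m'): MISMATCH
  Compare pos 1 ('b') with pos 5 ('k'): MISMATCH
  Compare pos 2 ('d') with pos 4 ('f'): MISMATCH
Result: not a palindrome

0


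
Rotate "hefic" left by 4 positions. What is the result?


Input: "hefic", rotate left by 4
First 4 characters: "hefi"
Remaining characters: "c"
Concatenate remaining + first: "c" + "hefi" = "chefi"

chefi


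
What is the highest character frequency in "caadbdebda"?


Input: caadbdebda
Character counts:
  'a': 3
  'b': 2
  'c': 1
  'd': 3
  'e': 1
Maximum frequency: 3

3


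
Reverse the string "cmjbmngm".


Input: cmjbmngm
Reading characters right to left:
  Position 7: 'm'
  Position 6: 'g'
  Position 5: 'n'
  Position 4: 'm'
  Position 3: 'b'
  Position 2: 'j'
  Position 1: 'm'
  Position 0: 'c'
Reversed: mgnmbjmc

mgnmbjmc


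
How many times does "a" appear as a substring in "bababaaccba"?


Searching for "a" in "bababaaccba"
Scanning each position:
  Position 0: "b" => no
  Position 1: "a" => MATCH
  Position 2: "b" => no
  Position 3: "a" => MATCH
  Position 4: "b" => no
  Position 5: "a" => MATCH
  Position 6: "a" => MATCH
  Position 7: "c" => no
  Position 8: "c" => no
  Position 9: "b" => no
  Position 10: "a" => MATCH
Total occurrences: 5

5


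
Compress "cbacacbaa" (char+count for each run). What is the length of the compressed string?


Input: cbacacbaa
Runs:
  'c' x 1 => "c1"
  'b' x 1 => "b1"
  'a' x 1 => "a1"
  'c' x 1 => "c1"
  'a' x 1 => "a1"
  'c' x 1 => "c1"
  'b' x 1 => "b1"
  'a' x 2 => "a2"
Compressed: "c1b1a1c1a1c1b1a2"
Compressed length: 16

16


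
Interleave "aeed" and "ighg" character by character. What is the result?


Interleaving "aeed" and "ighg":
  Position 0: 'a' from first, 'i' from second => "ai"
  Position 1: 'e' from first, 'g' from second => "eg"
  Position 2: 'e' from first, 'h' from second => "eh"
  Position 3: 'd' from first, 'g' from second => "dg"
Result: aiegehdg

aiegehdg


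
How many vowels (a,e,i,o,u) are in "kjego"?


Input: kjego
Checking each character:
  'k' at position 0: consonant
  'j' at position 1: consonant
  'e' at position 2: vowel (running total: 1)
  'g' at position 3: consonant
  'o' at position 4: vowel (running total: 2)
Total vowels: 2

2


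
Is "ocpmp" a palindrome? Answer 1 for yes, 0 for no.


Input: ocpmp
Reversed: pmpco
  Compare pos 0 ('o') with pos 4 ('p'): MISMATCH
  Compare pos 1 ('c') with pos 3 ('m'): MISMATCH
Result: not a palindrome

0


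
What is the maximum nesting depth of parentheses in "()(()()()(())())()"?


Input: "()(()()()(())())()"
Tracking depth:
  Position 0 '(': depth becomes 1
  Position 1 ')': depth becomes 0
  Position 2 '(': depth becomes 1
  Position 3 '(': depth becomes 2
  Position 4 ')': depth becomes 1
  Position 5 '(': depth becomes 2
  Position 6 ')': depth becomes 1
  Position 7 '(': depth becomes 2
  Position 8 ')': depth becomes 1
  Position 9 '(': depth becomes 2
  Position 10 '(': depth becomes 3
  Position 11 ')': depth becomes 2
  Position 12 ')': depth becomes 1
  Position 13 '(': depth becomes 2
  Position 14 ')': depth becomes 1
  Position 15 ')': depth becomes 0
  Position 16 '(': depth becomes 1
  Position 17 ')': depth becomes 0
Maximum depth reached: 3

3


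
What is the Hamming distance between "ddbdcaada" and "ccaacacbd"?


Comparing "ddbdcaada" and "ccaacacbd" position by position:
  Position 0: 'd' vs 'c' => differ
  Position 1: 'd' vs 'c' => differ
  Position 2: 'b' vs 'a' => differ
  Position 3: 'd' vs 'a' => differ
  Position 4: 'c' vs 'c' => same
  Position 5: 'a' vs 'a' => same
  Position 6: 'a' vs 'c' => differ
  Position 7: 'd' vs 'b' => differ
  Position 8: 'a' vs 'd' => differ
Total differences (Hamming distance): 7

7


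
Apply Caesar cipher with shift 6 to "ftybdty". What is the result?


Caesar cipher: shift "ftybdty" by 6
  'f' (pos 5) + 6 = pos 11 = 'l'
  't' (pos 19) + 6 = pos 25 = 'z'
  'y' (pos 24) + 6 = pos 4 = 'e'
  'b' (pos 1) + 6 = pos 7 = 'h'
  'd' (pos 3) + 6 = pos 9 = 'j'
  't' (pos 19) + 6 = pos 25 = 'z'
  'y' (pos 24) + 6 = pos 4 = 'e'
Result: lzehjze

lzehjze


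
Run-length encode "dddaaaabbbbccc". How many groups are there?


Input: dddaaaabbbbccc
Scanning for consecutive runs:
  Group 1: 'd' x 3 (positions 0-2)
  Group 2: 'a' x 4 (positions 3-6)
  Group 3: 'b' x 4 (positions 7-10)
  Group 4: 'c' x 3 (positions 11-13)
Total groups: 4

4


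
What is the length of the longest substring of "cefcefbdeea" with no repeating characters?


Input: "cefcefbdeea"
Sliding window (track last position of each char):
  Position 0 ('c'): window [0,0] length 1 -- new best
  Position 1 ('e'): window [0,1] length 2 -- new best
  Position 2 ('f'): window [0,2] length 3 -- new best
  Position 3 ('c'): repeat (last at 0), move window start to 1
  Position 3 ('c'): window [1,3] length 3
  Position 4 ('e'): repeat (last at 1), move window start to 2
  Position 4 ('e'): window [2,4] length 3
  Position 5 ('f'): repeat (last at 2), move window start to 3
  Position 5 ('f'): window [3,5] length 3
  Position 6 ('b'): window [3,6] length 4 -- new best
  Position 7 ('d'): window [3,7] length 5 -- new best
  Position 8 ('e'): repeat (last at 4), move window start to 5
  Position 8 ('e'): window [5,8] length 4
  Position 9 ('e'): repeat (last at 8), move window start to 9
  Position 9 ('e'): window [9,9] length 1
  Position 10 ('a'): window [9,10] length 2
Longest substring with no repeats: "cefbd" with length 5

5


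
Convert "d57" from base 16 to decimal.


Input: "d57" in base 16
Positional expansion:
  Digit 'd' (value 13) x 16^2 = 3328
  Digit '5' (value 5) x 16^1 = 80
  Digit '7' (value 7) x 16^0 = 7
Sum = 3415

3415


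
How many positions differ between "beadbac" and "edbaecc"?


Comparing "beadbac" and "edbaecc" position by position:
  Position 0: 'b' vs 'e' => DIFFER
  Position 1: 'e' vs 'd' => DIFFER
  Position 2: 'a' vs 'b' => DIFFER
  Position 3: 'd' vs 'a' => DIFFER
  Position 4: 'b' vs 'e' => DIFFER
  Position 5: 'a' vs 'c' => DIFFER
  Position 6: 'c' vs 'c' => same
Positions that differ: 6

6


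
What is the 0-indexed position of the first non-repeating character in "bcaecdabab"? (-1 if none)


Input: bcaecdabab
Character frequencies:
  'a': 3
  'b': 3
  'c': 2
  'd': 1
  'e': 1
Scanning left to right for freq == 1:
  Position 0 ('b'): freq=3, skip
  Position 1 ('c'): freq=2, skip
  Position 2 ('a'): freq=3, skip
  Position 3 ('e'): unique! => answer = 3

3


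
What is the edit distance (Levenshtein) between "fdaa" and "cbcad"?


Computing edit distance: "fdaa" -> "cbcad"
DP table:
           c    b    c    a    d
      0    1    2    3    4    5
  f   1    1    2    3    4    5
  d   2    2    2    3    4    4
  a   3    3    3    3    3    4
  a   4    4    4    4    3    4
Edit distance = dp[4][5] = 4

4


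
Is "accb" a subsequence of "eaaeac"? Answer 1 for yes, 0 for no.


Check if "accb" is a subsequence of "eaaeac"
Greedy scan:
  Position 0 ('e'): no match needed
  Position 1 ('a'): matches sub[0] = 'a'
  Position 2 ('a'): no match needed
  Position 3 ('e'): no match needed
  Position 4 ('a'): no match needed
  Position 5 ('c'): matches sub[1] = 'c'
Only matched 2/4 characters => not a subsequence

0


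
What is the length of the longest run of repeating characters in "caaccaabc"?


Input: "caaccaabc"
Scanning for longest run:
  Position 1 ('a'): new char, reset run to 1
  Position 2 ('a'): continues run of 'a', length=2
  Position 3 ('c'): new char, reset run to 1
  Position 4 ('c'): continues run of 'c', length=2
  Position 5 ('a'): new char, reset run to 1
  Position 6 ('a'): continues run of 'a', length=2
  Position 7 ('b'): new char, reset run to 1
  Position 8 ('c'): new char, reset run to 1
Longest run: 'a' with length 2

2


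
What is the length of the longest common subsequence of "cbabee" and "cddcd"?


LCS of "cbabee" and "cddcd"
DP table:
           c    d    d    c    d
      0    0    0    0    0    0
  c   0    1    1    1    1    1
  b   0    1    1    1    1    1
  a   0    1    1    1    1    1
  b   0    1    1    1    1    1
  e   0    1    1    1    1    1
  e   0    1    1    1    1    1
LCS length = dp[6][5] = 1

1


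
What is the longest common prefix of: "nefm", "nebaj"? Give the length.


Words: nefm, nebaj
  Position 0: all 'n' => match
  Position 1: all 'e' => match
  Position 2: ('f', 'b') => mismatch, stop
LCP = "ne" (length 2)

2


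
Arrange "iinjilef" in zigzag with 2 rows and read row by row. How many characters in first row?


Zigzag "iinjilef" into 2 rows:
Placing characters:
  'i' => row 0
  'i' => row 1
  'n' => row 0
  'j' => row 1
  'i' => row 0
  'l' => row 1
  'e' => row 0
  'f' => row 1
Rows:
  Row 0: "inie"
  Row 1: "ijlf"
First row length: 4

4


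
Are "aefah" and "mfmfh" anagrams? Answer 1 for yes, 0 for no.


Strings: "aefah", "mfmfh"
Sorted first:  aaefh
Sorted second: ffhmm
Differ at position 0: 'a' vs 'f' => not anagrams

0


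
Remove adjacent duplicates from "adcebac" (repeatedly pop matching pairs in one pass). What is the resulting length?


Input: adcebac
Stack-based adjacent duplicate removal:
  Read 'a': push. Stack: a
  Read 'd': push. Stack: ad
  Read 'c': push. Stack: adc
  Read 'e': push. Stack: adce
  Read 'b': push. Stack: adceb
  Read 'a': push. Stack: adceba
  Read 'c': push. Stack: adcebac
Final stack: "adcebac" (length 7)

7


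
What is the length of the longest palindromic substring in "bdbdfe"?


Input: "bdbdfe"
Checking substrings for palindromes:
  [0:3] "bdb" (len 3) => palindrome
  [1:4] "dbd" (len 3) => palindrome
Longest palindromic substring: "bdb" with length 3

3


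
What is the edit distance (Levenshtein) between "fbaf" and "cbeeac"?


Computing edit distance: "fbaf" -> "cbeeac"
DP table:
           c    b    e    e    a    c
      0    1    2    3    4    5    6
  f   1    1    2    3    4    5    6
  b   2    2    1    2    3    4    5
  a   3    3    2    2    3    3    4
  f   4    4    3    3    3    4    4
Edit distance = dp[4][6] = 4

4


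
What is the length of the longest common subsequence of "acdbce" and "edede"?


LCS of "acdbce" and "edede"
DP table:
           e    d    e    d    e
      0    0    0    0    0    0
  a   0    0    0    0    0    0
  c   0    0    0    0    0    0
  d   0    0    1    1    1    1
  b   0    0    1    1    1    1
  c   0    0    1    1    1    1
  e   0    1    1    2    2    2
LCS length = dp[6][5] = 2

2


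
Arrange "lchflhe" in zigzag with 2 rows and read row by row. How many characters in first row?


Zigzag "lchflhe" into 2 rows:
Placing characters:
  'l' => row 0
  'c' => row 1
  'h' => row 0
  'f' => row 1
  'l' => row 0
  'h' => row 1
  'e' => row 0
Rows:
  Row 0: "lhle"
  Row 1: "cfh"
First row length: 4

4


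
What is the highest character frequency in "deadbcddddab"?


Input: deadbcddddab
Character counts:
  'a': 2
  'b': 2
  'c': 1
  'd': 6
  'e': 1
Maximum frequency: 6

6


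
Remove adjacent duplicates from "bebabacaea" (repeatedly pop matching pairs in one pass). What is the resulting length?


Input: bebabacaea
Stack-based adjacent duplicate removal:
  Read 'b': push. Stack: b
  Read 'e': push. Stack: be
  Read 'b': push. Stack: beb
  Read 'a': push. Stack: beba
  Read 'b': push. Stack: bebab
  Read 'a': push. Stack: bebaba
  Read 'c': push. Stack: bebabac
  Read 'a': push. Stack: bebabaca
  Read 'e': push. Stack: bebabacae
  Read 'a': push. Stack: bebabacaea
Final stack: "bebabacaea" (length 10)

10


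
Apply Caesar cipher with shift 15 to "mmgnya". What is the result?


Caesar cipher: shift "mmgnya" by 15
  'm' (pos 12) + 15 = pos 1 = 'b'
  'm' (pos 12) + 15 = pos 1 = 'b'
  'g' (pos 6) + 15 = pos 21 = 'v'
  'n' (pos 13) + 15 = pos 2 = 'c'
  'y' (pos 24) + 15 = pos 13 = 'n'
  'a' (pos 0) + 15 = pos 15 = 'p'
Result: bbvcnp

bbvcnp


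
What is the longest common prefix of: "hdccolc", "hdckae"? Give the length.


Words: hdccolc, hdckae
  Position 0: all 'h' => match
  Position 1: all 'd' => match
  Position 2: all 'c' => match
  Position 3: ('c', 'k') => mismatch, stop
LCP = "hdc" (length 3)

3


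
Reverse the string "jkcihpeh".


Input: jkcihpeh
Reading characters right to left:
  Position 7: 'h'
  Position 6: 'e'
  Position 5: 'p'
  Position 4: 'h'
  Position 3: 'i'
  Position 2: 'c'
  Position 1: 'k'
  Position 0: 'j'
Reversed: hephickj

hephickj


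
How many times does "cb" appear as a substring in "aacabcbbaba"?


Searching for "cb" in "aacabcbbaba"
Scanning each position:
  Position 0: "aa" => no
  Position 1: "ac" => no
  Position 2: "ca" => no
  Position 3: "ab" => no
  Position 4: "bc" => no
  Position 5: "cb" => MATCH
  Position 6: "bb" => no
  Position 7: "ba" => no
  Position 8: "ab" => no
  Position 9: "ba" => no
Total occurrences: 1

1


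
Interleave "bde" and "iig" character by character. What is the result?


Interleaving "bde" and "iig":
  Position 0: 'b' from first, 'i' from second => "bi"
  Position 1: 'd' from first, 'i' from second => "di"
  Position 2: 'e' from first, 'g' from second => "eg"
Result: bidieg

bidieg


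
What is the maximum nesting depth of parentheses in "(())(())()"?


Input: "(())(())()"
Tracking depth:
  Position 0 '(': depth becomes 1
  Position 1 '(': depth becomes 2
  Position 2 ')': depth becomes 1
  Position 3 ')': depth becomes 0
  Position 4 '(': depth becomes 1
  Position 5 '(': depth becomes 2
  Position 6 ')': depth becomes 1
  Position 7 ')': depth becomes 0
  Position 8 '(': depth becomes 1
  Position 9 ')': depth becomes 0
Maximum depth reached: 2

2


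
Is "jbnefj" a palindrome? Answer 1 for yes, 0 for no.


Input: jbnefj
Reversed: jfenbj
  Compare pos 0 ('j') with pos 5 ('j'): match
  Compare pos 1 ('b') with pos 4 ('f'): MISMATCH
  Compare pos 2 ('n') with pos 3 ('e'): MISMATCH
Result: not a palindrome

0


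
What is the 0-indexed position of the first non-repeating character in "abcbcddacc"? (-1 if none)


Input: abcbcddacc
Character frequencies:
  'a': 2
  'b': 2
  'c': 4
  'd': 2
Scanning left to right for freq == 1:
  Position 0 ('a'): freq=2, skip
  Position 1 ('b'): freq=2, skip
  Position 2 ('c'): freq=4, skip
  Position 3 ('b'): freq=2, skip
  Position 4 ('c'): freq=4, skip
  Position 5 ('d'): freq=2, skip
  Position 6 ('d'): freq=2, skip
  Position 7 ('a'): freq=2, skip
  Position 8 ('c'): freq=4, skip
  Position 9 ('c'): freq=4, skip
  No unique character found => answer = -1

-1


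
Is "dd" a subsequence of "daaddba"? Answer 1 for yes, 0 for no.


Check if "dd" is a subsequence of "daaddba"
Greedy scan:
  Position 0 ('d'): matches sub[0] = 'd'
  Position 1 ('a'): no match needed
  Position 2 ('a'): no match needed
  Position 3 ('d'): matches sub[1] = 'd'
  Position 4 ('d'): no match needed
  Position 5 ('b'): no match needed
  Position 6 ('a'): no match needed
All 2 characters matched => is a subsequence

1


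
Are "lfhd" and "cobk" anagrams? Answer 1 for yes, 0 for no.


Strings: "lfhd", "cobk"
Sorted first:  dfhl
Sorted second: bcko
Differ at position 0: 'd' vs 'b' => not anagrams

0


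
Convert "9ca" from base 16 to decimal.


Input: "9ca" in base 16
Positional expansion:
  Digit '9' (value 9) x 16^2 = 2304
  Digit 'c' (value 12) x 16^1 = 192
  Digit 'a' (value 10) x 16^0 = 10
Sum = 2506

2506


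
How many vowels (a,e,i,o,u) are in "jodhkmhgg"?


Input: jodhkmhgg
Checking each character:
  'j' at position 0: consonant
  'o' at position 1: vowel (running total: 1)
  'd' at position 2: consonant
  'h' at position 3: consonant
  'k' at position 4: consonant
  'm' at position 5: consonant
  'h' at position 6: consonant
  'g' at position 7: consonant
  'g' at position 8: consonant
Total vowels: 1

1


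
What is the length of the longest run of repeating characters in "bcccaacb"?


Input: "bcccaacb"
Scanning for longest run:
  Position 1 ('c'): new char, reset run to 1
  Position 2 ('c'): continues run of 'c', length=2
  Position 3 ('c'): continues run of 'c', length=3
  Position 4 ('a'): new char, reset run to 1
  Position 5 ('a'): continues run of 'a', length=2
  Position 6 ('c'): new char, reset run to 1
  Position 7 ('b'): new char, reset run to 1
Longest run: 'c' with length 3

3


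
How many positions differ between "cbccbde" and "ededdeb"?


Comparing "cbccbde" and "ededdeb" position by position:
  Position 0: 'c' vs 'e' => DIFFER
  Position 1: 'b' vs 'd' => DIFFER
  Position 2: 'c' vs 'e' => DIFFER
  Position 3: 'c' vs 'd' => DIFFER
  Position 4: 'b' vs 'd' => DIFFER
  Position 5: 'd' vs 'e' => DIFFER
  Position 6: 'e' vs 'b' => DIFFER
Positions that differ: 7

7


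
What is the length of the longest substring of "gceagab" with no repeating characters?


Input: "gceagab"
Sliding window (track last position of each char):
  Position 0 ('g'): window [0,0] length 1 -- new best
  Position 1 ('c'): window [0,1] length 2 -- new best
  Position 2 ('e'): window [0,2] length 3 -- new best
  Position 3 ('a'): window [0,3] length 4 -- new best
  Position 4 ('g'): repeat (last at 0), move window start to 1
  Position 4 ('g'): window [1,4] length 4
  Position 5 ('a'): repeat (last at 3), move window start to 4
  Position 5 ('a'): window [4,5] length 2
  Position 6 ('b'): window [4,6] length 3
Longest substring with no repeats: "gcea" with length 4

4


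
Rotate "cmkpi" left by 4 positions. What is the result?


Input: "cmkpi", rotate left by 4
First 4 characters: "cmkp"
Remaining characters: "i"
Concatenate remaining + first: "i" + "cmkp" = "icmkp"

icmkp


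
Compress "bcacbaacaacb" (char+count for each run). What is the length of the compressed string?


Input: bcacbaacaacb
Runs:
  'b' x 1 => "b1"
  'c' x 1 => "c1"
  'a' x 1 => "a1"
  'c' x 1 => "c1"
  'b' x 1 => "b1"
  'a' x 2 => "a2"
  'c' x 1 => "c1"
  'a' x 2 => "a2"
  'c' x 1 => "c1"
  'b' x 1 => "b1"
Compressed: "b1c1a1c1b1a2c1a2c1b1"
Compressed length: 20

20


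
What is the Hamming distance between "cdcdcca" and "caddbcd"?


Comparing "cdcdcca" and "caddbcd" position by position:
  Position 0: 'c' vs 'c' => same
  Position 1: 'd' vs 'a' => differ
  Position 2: 'c' vs 'd' => differ
  Position 3: 'd' vs 'd' => same
  Position 4: 'c' vs 'b' => differ
  Position 5: 'c' vs 'c' => same
  Position 6: 'a' vs 'd' => differ
Total differences (Hamming distance): 4

4


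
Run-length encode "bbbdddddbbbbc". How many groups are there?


Input: bbbdddddbbbbc
Scanning for consecutive runs:
  Group 1: 'b' x 3 (positions 0-2)
  Group 2: 'd' x 5 (positions 3-7)
  Group 3: 'b' x 4 (positions 8-11)
  Group 4: 'c' x 1 (positions 12-12)
Total groups: 4

4


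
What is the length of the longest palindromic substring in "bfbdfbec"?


Input: "bfbdfbec"
Checking substrings for palindromes:
  [0:3] "bfb" (len 3) => palindrome
Longest palindromic substring: "bfb" with length 3

3


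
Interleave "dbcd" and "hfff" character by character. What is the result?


Interleaving "dbcd" and "hfff":
  Position 0: 'd' from first, 'h' from second => "dh"
  Position 1: 'b' from first, 'f' from second => "bf"
  Position 2: 'c' from first, 'f' from second => "cf"
  Position 3: 'd' from first, 'f' from second => "df"
Result: dhbfcfdf

dhbfcfdf


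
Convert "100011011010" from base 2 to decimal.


Input: "100011011010" in base 2
Positional expansion:
  Digit '1' (value 1) x 2^11 = 2048
  Digit '0' (value 0) x 2^10 = 0
  Digit '0' (value 0) x 2^9 = 0
  Digit '0' (value 0) x 2^8 = 0
  Digit '1' (value 1) x 2^7 = 128
  Digit '1' (value 1) x 2^6 = 64
  Digit '0' (value 0) x 2^5 = 0
  Digit '1' (value 1) x 2^4 = 16
  Digit '1' (value 1) x 2^3 = 8
  Digit '0' (value 0) x 2^2 = 0
  Digit '1' (value 1) x 2^1 = 2
  Digit '0' (value 0) x 2^0 = 0
Sum = 2266

2266


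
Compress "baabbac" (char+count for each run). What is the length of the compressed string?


Input: baabbac
Runs:
  'b' x 1 => "b1"
  'a' x 2 => "a2"
  'b' x 2 => "b2"
  'a' x 1 => "a1"
  'c' x 1 => "c1"
Compressed: "b1a2b2a1c1"
Compressed length: 10

10


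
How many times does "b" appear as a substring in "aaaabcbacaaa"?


Searching for "b" in "aaaabcbacaaa"
Scanning each position:
  Position 0: "a" => no
  Position 1: "a" => no
  Position 2: "a" => no
  Position 3: "a" => no
  Position 4: "b" => MATCH
  Position 5: "c" => no
  Position 6: "b" => MATCH
  Position 7: "a" => no
  Position 8: "c" => no
  Position 9: "a" => no
  Position 10: "a" => no
  Position 11: "a" => no
Total occurrences: 2

2


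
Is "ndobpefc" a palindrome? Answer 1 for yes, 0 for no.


Input: ndobpefc
Reversed: cfepbodn
  Compare pos 0 ('n') with pos 7 ('c'): MISMATCH
  Compare pos 1 ('d') with pos 6 ('f'): MISMATCH
  Compare pos 2 ('o') with pos 5 ('e'): MISMATCH
  Compare pos 3 ('b') with pos 4 ('p'): MISMATCH
Result: not a palindrome

0


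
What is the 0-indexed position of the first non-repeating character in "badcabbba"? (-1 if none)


Input: badcabbba
Character frequencies:
  'a': 3
  'b': 4
  'c': 1
  'd': 1
Scanning left to right for freq == 1:
  Position 0 ('b'): freq=4, skip
  Position 1 ('a'): freq=3, skip
  Position 2 ('d'): unique! => answer = 2

2


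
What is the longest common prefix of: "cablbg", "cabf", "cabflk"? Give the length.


Words: cablbg, cabf, cabflk
  Position 0: all 'c' => match
  Position 1: all 'a' => match
  Position 2: all 'b' => match
  Position 3: ('l', 'f', 'f') => mismatch, stop
LCP = "cab" (length 3)

3


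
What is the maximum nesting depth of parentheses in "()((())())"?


Input: "()((())())"
Tracking depth:
  Position 0 '(': depth becomes 1
  Position 1 ')': depth becomes 0
  Position 2 '(': depth becomes 1
  Position 3 '(': depth becomes 2
  Position 4 '(': depth becomes 3
  Position 5 ')': depth becomes 2
  Position 6 ')': depth becomes 1
  Position 7 '(': depth becomes 2
  Position 8 ')': depth becomes 1
  Position 9 ')': depth becomes 0
Maximum depth reached: 3

3


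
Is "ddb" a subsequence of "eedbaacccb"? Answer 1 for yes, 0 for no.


Check if "ddb" is a subsequence of "eedbaacccb"
Greedy scan:
  Position 0 ('e'): no match needed
  Position 1 ('e'): no match needed
  Position 2 ('d'): matches sub[0] = 'd'
  Position 3 ('b'): no match needed
  Position 4 ('a'): no match needed
  Position 5 ('a'): no match needed
  Position 6 ('c'): no match needed
  Position 7 ('c'): no match needed
  Position 8 ('c'): no match needed
  Position 9 ('b'): no match needed
Only matched 1/3 characters => not a subsequence

0


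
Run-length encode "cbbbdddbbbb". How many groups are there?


Input: cbbbdddbbbb
Scanning for consecutive runs:
  Group 1: 'c' x 1 (positions 0-0)
  Group 2: 'b' x 3 (positions 1-3)
  Group 3: 'd' x 3 (positions 4-6)
  Group 4: 'b' x 4 (positions 7-10)
Total groups: 4

4


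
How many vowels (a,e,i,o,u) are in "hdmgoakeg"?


Input: hdmgoakeg
Checking each character:
  'h' at position 0: consonant
  'd' at position 1: consonant
  'm' at position 2: consonant
  'g' at position 3: consonant
  'o' at position 4: vowel (running total: 1)
  'a' at position 5: vowel (running total: 2)
  'k' at position 6: consonant
  'e' at position 7: vowel (running total: 3)
  'g' at position 8: consonant
Total vowels: 3

3


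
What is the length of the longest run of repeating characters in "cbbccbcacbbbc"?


Input: "cbbccbcacbbbc"
Scanning for longest run:
  Position 1 ('b'): new char, reset run to 1
  Position 2 ('b'): continues run of 'b', length=2
  Position 3 ('c'): new char, reset run to 1
  Position 4 ('c'): continues run of 'c', length=2
  Position 5 ('b'): new char, reset run to 1
  Position 6 ('c'): new char, reset run to 1
  Position 7 ('a'): new char, reset run to 1
  Position 8 ('c'): new char, reset run to 1
  Position 9 ('b'): new char, reset run to 1
  Position 10 ('b'): continues run of 'b', length=2
  Position 11 ('b'): continues run of 'b', length=3
  Position 12 ('c'): new char, reset run to 1
Longest run: 'b' with length 3

3


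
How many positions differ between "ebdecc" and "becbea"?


Comparing "ebdecc" and "becbea" position by position:
  Position 0: 'e' vs 'b' => DIFFER
  Position 1: 'b' vs 'e' => DIFFER
  Position 2: 'd' vs 'c' => DIFFER
  Position 3: 'e' vs 'b' => DIFFER
  Position 4: 'c' vs 'e' => DIFFER
  Position 5: 'c' vs 'a' => DIFFER
Positions that differ: 6

6


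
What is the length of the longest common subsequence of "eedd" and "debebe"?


LCS of "eedd" and "debebe"
DP table:
           d    e    b    e    b    e
      0    0    0    0    0    0    0
  e   0    0    1    1    1    1    1
  e   0    0    1    1    2    2    2
  d   0    1    1    1    2    2    2
  d   0    1    1    1    2    2    2
LCS length = dp[4][6] = 2

2


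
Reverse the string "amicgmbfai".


Input: amicgmbfai
Reading characters right to left:
  Position 9: 'i'
  Position 8: 'a'
  Position 7: 'f'
  Position 6: 'b'
  Position 5: 'm'
  Position 4: 'g'
  Position 3: 'c'
  Position 2: 'i'
  Position 1: 'm'
  Position 0: 'a'
Reversed: iafbmgcima

iafbmgcima


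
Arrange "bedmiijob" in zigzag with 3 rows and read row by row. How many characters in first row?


Zigzag "bedmiijob" into 3 rows:
Placing characters:
  'b' => row 0
  'e' => row 1
  'd' => row 2
  'm' => row 1
  'i' => row 0
  'i' => row 1
  'j' => row 2
  'o' => row 1
  'b' => row 0
Rows:
  Row 0: "bib"
  Row 1: "emio"
  Row 2: "dj"
First row length: 3

3


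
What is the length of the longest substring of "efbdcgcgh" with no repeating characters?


Input: "efbdcgcgh"
Sliding window (track last position of each char):
  Position 0 ('e'): window [0,0] length 1 -- new best
  Position 1 ('f'): window [0,1] length 2 -- new best
  Position 2 ('b'): window [0,2] length 3 -- new best
  Position 3 ('d'): window [0,3] length 4 -- new best
  Position 4 ('c'): window [0,4] length 5 -- new best
  Position 5 ('g'): window [0,5] length 6 -- new best
  Position 6 ('c'): repeat (last at 4), move window start to 5
  Position 6 ('c'): window [5,6] length 2
  Position 7 ('g'): repeat (last at 5), move window start to 6
  Position 7 ('g'): window [6,7] length 2
  Position 8 ('h'): window [6,8] length 3
Longest substring with no repeats: "efbdcg" with length 6

6


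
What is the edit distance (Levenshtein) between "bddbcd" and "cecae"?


Computing edit distance: "bddbcd" -> "cecae"
DP table:
           c    e    c    a    e
      0    1    2    3    4    5
  b   1    1    2    3    4    5
  d   2    2    2    3    4    5
  d   3    3    3    3    4    5
  b   4    4    4    4    4    5
  c   5    4    5    4    5    5
  d   6    5    5    5    5    6
Edit distance = dp[6][5] = 6

6


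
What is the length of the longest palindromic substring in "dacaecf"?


Input: "dacaecf"
Checking substrings for palindromes:
  [1:4] "aca" (len 3) => palindrome
Longest palindromic substring: "aca" with length 3

3


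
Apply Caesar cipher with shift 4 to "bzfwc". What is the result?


Caesar cipher: shift "bzfwc" by 4
  'b' (pos 1) + 4 = pos 5 = 'f'
  'z' (pos 25) + 4 = pos 3 = 'd'
  'f' (pos 5) + 4 = pos 9 = 'j'
  'w' (pos 22) + 4 = pos 0 = 'a'
  'c' (pos 2) + 4 = pos 6 = 'g'
Result: fdjag

fdjag


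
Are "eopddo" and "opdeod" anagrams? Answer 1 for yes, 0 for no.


Strings: "eopddo", "opdeod"
Sorted first:  ddeoop
Sorted second: ddeoop
Sorted forms match => anagrams

1


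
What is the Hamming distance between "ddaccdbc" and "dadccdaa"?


Comparing "ddaccdbc" and "dadccdaa" position by position:
  Position 0: 'd' vs 'd' => same
  Position 1: 'd' vs 'a' => differ
  Position 2: 'a' vs 'd' => differ
  Position 3: 'c' vs 'c' => same
  Position 4: 'c' vs 'c' => same
  Position 5: 'd' vs 'd' => same
  Position 6: 'b' vs 'a' => differ
  Position 7: 'c' vs 'a' => differ
Total differences (Hamming distance): 4

4


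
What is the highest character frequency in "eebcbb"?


Input: eebcbb
Character counts:
  'b': 3
  'c': 1
  'e': 2
Maximum frequency: 3

3


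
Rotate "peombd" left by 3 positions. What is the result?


Input: "peombd", rotate left by 3
First 3 characters: "peo"
Remaining characters: "mbd"
Concatenate remaining + first: "mbd" + "peo" = "mbdpeo"

mbdpeo


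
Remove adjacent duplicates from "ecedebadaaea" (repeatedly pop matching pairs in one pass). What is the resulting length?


Input: ecedebadaaea
Stack-based adjacent duplicate removal:
  Read 'e': push. Stack: e
  Read 'c': push. Stack: ec
  Read 'e': push. Stack: ece
  Read 'd': push. Stack: eced
  Read 'e': push. Stack: ecede
  Read 'b': push. Stack: ecedeb
  Read 'a': push. Stack: ecedeba
  Read 'd': push. Stack: ecedebad
  Read 'a': push. Stack: ecedebada
  Read 'a': matches stack top 'a' => pop. Stack: ecedebad
  Read 'e': push. Stack: ecedebade
  Read 'a': push. Stack: ecedebadea
Final stack: "ecedebadea" (length 10)

10


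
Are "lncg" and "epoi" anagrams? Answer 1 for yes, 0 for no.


Strings: "lncg", "epoi"
Sorted first:  cgln
Sorted second: eiop
Differ at position 0: 'c' vs 'e' => not anagrams

0


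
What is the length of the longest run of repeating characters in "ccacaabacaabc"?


Input: "ccacaabacaabc"
Scanning for longest run:
  Position 1 ('c'): continues run of 'c', length=2
  Position 2 ('a'): new char, reset run to 1
  Position 3 ('c'): new char, reset run to 1
  Position 4 ('a'): new char, reset run to 1
  Position 5 ('a'): continues run of 'a', length=2
  Position 6 ('b'): new char, reset run to 1
  Position 7 ('a'): new char, reset run to 1
  Position 8 ('c'): new char, reset run to 1
  Position 9 ('a'): new char, reset run to 1
  Position 10 ('a'): continues run of 'a', length=2
  Position 11 ('b'): new char, reset run to 1
  Position 12 ('c'): new char, reset run to 1
Longest run: 'c' with length 2

2


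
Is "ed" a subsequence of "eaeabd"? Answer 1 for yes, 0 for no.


Check if "ed" is a subsequence of "eaeabd"
Greedy scan:
  Position 0 ('e'): matches sub[0] = 'e'
  Position 1 ('a'): no match needed
  Position 2 ('e'): no match needed
  Position 3 ('a'): no match needed
  Position 4 ('b'): no match needed
  Position 5 ('d'): matches sub[1] = 'd'
All 2 characters matched => is a subsequence

1


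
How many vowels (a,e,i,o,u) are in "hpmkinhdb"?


Input: hpmkinhdb
Checking each character:
  'h' at position 0: consonant
  'p' at position 1: consonant
  'm' at position 2: consonant
  'k' at position 3: consonant
  'i' at position 4: vowel (running total: 1)
  'n' at position 5: consonant
  'h' at position 6: consonant
  'd' at position 7: consonant
  'b' at position 8: consonant
Total vowels: 1

1


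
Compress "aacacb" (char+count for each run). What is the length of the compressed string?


Input: aacacb
Runs:
  'a' x 2 => "a2"
  'c' x 1 => "c1"
  'a' x 1 => "a1"
  'c' x 1 => "c1"
  'b' x 1 => "b1"
Compressed: "a2c1a1c1b1"
Compressed length: 10

10


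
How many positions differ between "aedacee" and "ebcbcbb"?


Comparing "aedacee" and "ebcbcbb" position by position:
  Position 0: 'a' vs 'e' => DIFFER
  Position 1: 'e' vs 'b' => DIFFER
  Position 2: 'd' vs 'c' => DIFFER
  Position 3: 'a' vs 'b' => DIFFER
  Position 4: 'c' vs 'c' => same
  Position 5: 'e' vs 'b' => DIFFER
  Position 6: 'e' vs 'b' => DIFFER
Positions that differ: 6

6
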